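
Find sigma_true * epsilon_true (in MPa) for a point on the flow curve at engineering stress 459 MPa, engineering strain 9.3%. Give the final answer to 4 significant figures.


sigma_true = sigma_eng * (1 + epsilon_eng)
sigma_true = 459 * (1 + 0.093) = 501.687 MPa
epsilon_true = ln(1 + epsilon_eng)
epsilon_true = ln(1 + 0.093) = 0.0889262
sigma_true * epsilon_true = 501.687 * 0.0889262 = 44.61 MPa


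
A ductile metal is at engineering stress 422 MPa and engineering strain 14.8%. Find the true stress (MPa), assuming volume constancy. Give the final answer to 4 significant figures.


sigma_true = sigma_eng * (1 + epsilon_eng)
sigma_true = 422 * (1 + 0.148)
sigma_true = 484.5 MPa


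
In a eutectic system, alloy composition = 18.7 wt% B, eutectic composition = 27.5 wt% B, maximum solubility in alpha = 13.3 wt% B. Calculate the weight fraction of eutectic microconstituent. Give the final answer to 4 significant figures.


f_primary = (C_e - C0) / (C_e - C_alpha_max)
f_primary = (27.5 - 18.7) / (27.5 - 13.3)
f_primary = 0.619718
f_eutectic = 1 - 0.619718 = 0.3803


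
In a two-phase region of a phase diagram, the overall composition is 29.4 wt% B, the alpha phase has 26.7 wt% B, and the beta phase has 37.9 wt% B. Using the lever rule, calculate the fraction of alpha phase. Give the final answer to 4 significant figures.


f_alpha = (C_beta - C0) / (C_beta - C_alpha)
f_alpha = (37.9 - 29.4) / (37.9 - 26.7)
f_alpha = 0.7589


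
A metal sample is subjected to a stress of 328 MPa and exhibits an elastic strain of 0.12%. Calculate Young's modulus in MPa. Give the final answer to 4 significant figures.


E = sigma / epsilon
epsilon = 0.12% = 1.2e-03
E = 328 / 1.2e-03
E = 273300 MPa


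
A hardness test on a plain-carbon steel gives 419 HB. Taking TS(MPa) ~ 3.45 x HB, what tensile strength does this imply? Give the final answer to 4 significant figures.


TS (MPa) = 3.45 * HB
TS = 3.45 * 419
TS = 1446 MPa


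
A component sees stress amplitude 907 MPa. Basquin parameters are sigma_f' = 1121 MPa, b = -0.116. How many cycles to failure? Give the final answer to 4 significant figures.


sigma_a = sigma_f' * (2*Nf)^b
2*Nf = (sigma_a / sigma_f')^(1/b)
2*Nf = (907 / 1121)^(1/-0.116)
2*Nf = 6.20996
Nf = 3.105 cycles


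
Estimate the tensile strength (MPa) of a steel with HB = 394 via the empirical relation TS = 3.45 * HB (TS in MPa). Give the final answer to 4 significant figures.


TS (MPa) = 3.45 * HB
TS = 3.45 * 394
TS = 1359 MPa


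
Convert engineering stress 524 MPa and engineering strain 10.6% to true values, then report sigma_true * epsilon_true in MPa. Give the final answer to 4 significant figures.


sigma_true = sigma_eng * (1 + epsilon_eng)
sigma_true = 524 * (1 + 0.106) = 579.544 MPa
epsilon_true = ln(1 + epsilon_eng)
epsilon_true = ln(1 + 0.106) = 0.10075
sigma_true * epsilon_true = 579.544 * 0.10075 = 58.39 MPa


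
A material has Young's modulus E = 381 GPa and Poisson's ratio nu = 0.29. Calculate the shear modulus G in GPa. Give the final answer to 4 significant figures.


G = E / (2*(1+nu))
G = 381 / (2*(1+0.29))
G = 147.7 GPa


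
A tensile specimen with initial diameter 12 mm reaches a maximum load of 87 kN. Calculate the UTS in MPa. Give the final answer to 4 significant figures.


A0 = pi*(d/2)^2 = pi*(12/2)^2 = 113.097 mm^2
UTS = F_max / A0 = 87*1000 / 113.097
UTS = 769.2 MPa


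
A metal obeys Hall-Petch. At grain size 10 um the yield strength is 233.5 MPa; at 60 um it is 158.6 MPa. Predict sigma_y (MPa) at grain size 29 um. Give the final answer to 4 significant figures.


sigma_y = sigma0 + k / sqrt(d)
1/sqrt(d1) = 1/sqrt(1e-05) = 316.228;  1/sqrt(d2) = 129.099
k = (sigma1 - sigma2) / (1/sqrt(d1) - 1/sqrt(d2)) = (233.5 - 158.6) / (316.228 - 129.099) = 0.40026 MPa*m^0.5
sigma0 = sigma1 - k/sqrt(d1) = 233.5 - 0.40026*316.228 = 106.927 MPa
sigma_y(d3) = 106.927 + 0.40026 / sqrt(2.9e-05) = 181.3 MPa


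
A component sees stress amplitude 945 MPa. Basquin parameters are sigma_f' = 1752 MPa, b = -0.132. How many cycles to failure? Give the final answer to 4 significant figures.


sigma_a = sigma_f' * (2*Nf)^b
2*Nf = (sigma_a / sigma_f')^(1/b)
2*Nf = (945 / 1752)^(1/-0.132)
2*Nf = 107.418
Nf = 53.71 cycles


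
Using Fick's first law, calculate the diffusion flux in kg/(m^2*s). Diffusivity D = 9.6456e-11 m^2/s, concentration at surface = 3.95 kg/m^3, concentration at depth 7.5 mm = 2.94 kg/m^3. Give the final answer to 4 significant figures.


J = -D * (dC/dx) = D * (C1 - C2) / dx
J = 9.6456e-11 * (3.95 - 2.94) / 7.5e-03
J = 1.299e-08 kg/(m^2*s)


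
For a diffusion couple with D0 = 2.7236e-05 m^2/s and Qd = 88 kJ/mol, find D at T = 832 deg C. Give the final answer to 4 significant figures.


D = D0 * exp(-Qd / (R*T))
T = 1105.15 K
D = 2.7236e-05 * exp(-88e3 / (8.314 * 1105.15))
D = 1.887e-09 m^2/s


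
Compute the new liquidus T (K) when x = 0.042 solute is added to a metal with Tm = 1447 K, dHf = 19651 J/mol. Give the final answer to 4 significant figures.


dT = R*Tm^2*x / dHf
dT = 8.314 * 1447^2 * 0.042 / 19651
dT = 37.2059 K
T_new = 1447 - 37.2059 = 1410 K


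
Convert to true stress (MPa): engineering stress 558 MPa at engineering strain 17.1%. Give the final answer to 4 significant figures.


sigma_true = sigma_eng * (1 + epsilon_eng)
sigma_true = 558 * (1 + 0.171)
sigma_true = 653.4 MPa


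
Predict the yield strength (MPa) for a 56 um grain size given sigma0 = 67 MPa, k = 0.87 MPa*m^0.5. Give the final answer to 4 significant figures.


sigma_y = sigma0 + k / sqrt(d)
d = 56 um = 5.6e-05 m
sigma_y = 67 + 0.87 / sqrt(5.6e-05)
sigma_y = 183.3 MPa


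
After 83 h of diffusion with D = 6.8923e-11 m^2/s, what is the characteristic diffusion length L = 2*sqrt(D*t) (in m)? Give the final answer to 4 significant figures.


t = 83 hr = 298800 s
Diffusion length = 2*sqrt(D*t)
= 2*sqrt(6.8923e-11 * 298800)
= 9.076e-03 m


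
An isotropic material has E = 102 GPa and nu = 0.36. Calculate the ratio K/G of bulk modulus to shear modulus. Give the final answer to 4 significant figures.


G = E / (2*(1+nu))
G = 102 / (2*(1+0.36)) = 37.5 GPa
K = E / (3*(1-2*nu))
K = 102 / (3*(1-2*0.36)) = 121.429 GPa
K/G = 121.429 / 37.5 = 3.238


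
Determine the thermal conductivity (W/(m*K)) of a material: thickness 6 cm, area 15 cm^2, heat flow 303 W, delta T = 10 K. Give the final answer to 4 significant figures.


k = Q*L / (A*dT)
L = 0.06 m, A = 1.5e-03 m^2
k = 303 * 0.06 / (1.5e-03 * 10)
k = 1212 W/(m*K)


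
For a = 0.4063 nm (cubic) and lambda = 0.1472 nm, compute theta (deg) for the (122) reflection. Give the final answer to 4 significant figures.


d = a / sqrt(h^2+k^2+l^2)
d = 0.4063 / sqrt(9) = 0.135433 nm
lambda = 2*d*sin(theta)  =>  sin(theta) = lambda / (2*d)
sin(theta) = 0.1472 / (2 * 0.135433) = 0.543441
theta = 32.92 deg


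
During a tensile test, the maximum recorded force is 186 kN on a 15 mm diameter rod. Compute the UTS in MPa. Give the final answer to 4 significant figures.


A0 = pi*(d/2)^2 = pi*(15/2)^2 = 176.715 mm^2
UTS = F_max / A0 = 186*1000 / 176.715
UTS = 1053 MPa


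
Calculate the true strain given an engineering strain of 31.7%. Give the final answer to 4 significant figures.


epsilon_true = ln(1 + epsilon_eng)
epsilon_true = ln(1 + 0.317)
epsilon_true = 0.2754


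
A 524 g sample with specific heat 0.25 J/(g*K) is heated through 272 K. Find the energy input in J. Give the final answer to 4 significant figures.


Q = m * cp * dT
Q = 524 * 0.25 * 272
Q = 35630 J


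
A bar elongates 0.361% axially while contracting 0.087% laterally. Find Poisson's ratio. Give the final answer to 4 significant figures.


nu = -epsilon_lat / epsilon_axial
Lateral strain is contraction (negative), so using magnitudes:
nu = 0.087 / 0.361
nu = 0.241


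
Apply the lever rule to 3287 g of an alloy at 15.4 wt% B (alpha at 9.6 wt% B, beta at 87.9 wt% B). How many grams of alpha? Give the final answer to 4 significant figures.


f_alpha = (C_beta - C0) / (C_beta - C_alpha)
f_alpha = (87.9 - 15.4) / (87.9 - 9.6) = 0.925926
m_alpha = f_alpha * m_total = 0.925926 * 3287 = 3044 g


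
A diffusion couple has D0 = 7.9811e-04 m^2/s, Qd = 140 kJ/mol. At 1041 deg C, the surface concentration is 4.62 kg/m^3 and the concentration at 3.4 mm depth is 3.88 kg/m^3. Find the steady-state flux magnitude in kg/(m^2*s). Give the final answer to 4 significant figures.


Step 1: D = D0 * exp(-Qd/(R*T))
T = 1041 + 273.15 = 1314.15 K
D = 7.9811e-04 * exp(-140e3 / (8.314 * 1314.15)) = 2.17351e-09 m^2/s
Step 2: J = D * (C1 - C2) / dx
J = 2.17351e-09 * (4.62 - 3.88) / 3.4e-03
J = 4.731e-07 kg/(m^2*s)


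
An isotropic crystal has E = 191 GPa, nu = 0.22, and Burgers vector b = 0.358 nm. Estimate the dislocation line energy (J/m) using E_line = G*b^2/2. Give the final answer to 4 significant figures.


Step 1: G = E / (2*(1+nu))
G = 191 / (2*(1+0.22)) = 78.2787 GPa = 7.82787e+10 Pa
Step 2: E_line = G*b^2/2
b = 0.358 nm = 3.58e-10 m
E_line = 0.5 * 7.82787e+10 * (3.58e-10)^2 = 5.016e-09 J/m


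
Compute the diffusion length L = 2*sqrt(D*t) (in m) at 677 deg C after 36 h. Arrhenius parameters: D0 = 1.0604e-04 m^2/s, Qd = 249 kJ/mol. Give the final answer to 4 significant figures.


Step 1: D = D0 * exp(-Qd/(R*T))
T = 950.15 K
D = 1.0604e-04 * exp(-249e3 / (8.314 * 950.15)) = 2.16852e-18 m^2/s
Step 2: L = 2*sqrt(D*t)
t = 36 h = 129600 s
L = 2*sqrt(2.16852e-18 * 129600) = 1.06e-06 m


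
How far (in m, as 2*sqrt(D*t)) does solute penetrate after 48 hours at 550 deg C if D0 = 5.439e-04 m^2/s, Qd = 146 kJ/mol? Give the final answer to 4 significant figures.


Step 1: D = D0 * exp(-Qd/(R*T))
T = 823.15 K
D = 5.439e-04 * exp(-146e3 / (8.314 * 823.15)) = 2.95434e-13 m^2/s
Step 2: L = 2*sqrt(D*t)
t = 48 h = 172800 s
L = 2*sqrt(2.95434e-13 * 172800) = 4.519e-04 m


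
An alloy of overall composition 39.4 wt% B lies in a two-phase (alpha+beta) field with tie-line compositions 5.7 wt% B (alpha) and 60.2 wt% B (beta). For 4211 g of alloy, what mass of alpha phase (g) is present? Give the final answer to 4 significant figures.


f_alpha = (C_beta - C0) / (C_beta - C_alpha)
f_alpha = (60.2 - 39.4) / (60.2 - 5.7) = 0.381651
m_alpha = f_alpha * m_total = 0.381651 * 4211 = 1607 g


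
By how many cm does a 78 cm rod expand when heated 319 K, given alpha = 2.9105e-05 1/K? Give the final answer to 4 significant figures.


dL = L0 * alpha * dT
dL = 78 * 2.9105e-05 * 319
dL = 0.7242 cm


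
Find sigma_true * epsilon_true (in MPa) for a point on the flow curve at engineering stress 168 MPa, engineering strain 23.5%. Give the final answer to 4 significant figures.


sigma_true = sigma_eng * (1 + epsilon_eng)
sigma_true = 168 * (1 + 0.235) = 207.48 MPa
epsilon_true = ln(1 + epsilon_eng)
epsilon_true = ln(1 + 0.235) = 0.211071
sigma_true * epsilon_true = 207.48 * 0.211071 = 43.79 MPa


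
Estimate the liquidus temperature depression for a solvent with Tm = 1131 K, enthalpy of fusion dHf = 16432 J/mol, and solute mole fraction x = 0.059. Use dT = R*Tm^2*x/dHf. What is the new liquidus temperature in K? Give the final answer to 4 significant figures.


dT = R*Tm^2*x / dHf
dT = 8.314 * 1131^2 * 0.059 / 16432
dT = 38.1854 K
T_new = 1131 - 38.1854 = 1093 K


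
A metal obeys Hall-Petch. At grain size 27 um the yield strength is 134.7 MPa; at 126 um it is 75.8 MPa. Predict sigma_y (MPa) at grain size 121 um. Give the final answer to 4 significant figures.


sigma_y = sigma0 + k / sqrt(d)
1/sqrt(d1) = 1/sqrt(2.7e-05) = 192.45;  1/sqrt(d2) = 89.0871
k = (sigma1 - sigma2) / (1/sqrt(d1) - 1/sqrt(d2)) = (134.7 - 75.8) / (192.45 - 89.0871) = 0.569836 MPa*m^0.5
sigma0 = sigma1 - k/sqrt(d1) = 134.7 - 0.569836*192.45 = 25.0349 MPa
sigma_y(d3) = 25.0349 + 0.569836 / sqrt(1.21e-04) = 76.84 MPa


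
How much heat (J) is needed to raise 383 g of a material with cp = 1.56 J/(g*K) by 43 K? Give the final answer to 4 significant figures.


Q = m * cp * dT
Q = 383 * 1.56 * 43
Q = 25690 J


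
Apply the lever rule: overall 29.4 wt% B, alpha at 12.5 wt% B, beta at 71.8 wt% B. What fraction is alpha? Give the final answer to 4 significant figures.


f_alpha = (C_beta - C0) / (C_beta - C_alpha)
f_alpha = (71.8 - 29.4) / (71.8 - 12.5)
f_alpha = 0.715


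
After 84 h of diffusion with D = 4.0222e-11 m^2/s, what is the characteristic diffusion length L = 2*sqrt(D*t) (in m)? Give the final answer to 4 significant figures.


t = 84 hr = 302400 s
Diffusion length = 2*sqrt(D*t)
= 2*sqrt(4.0222e-11 * 302400)
= 6.975e-03 m


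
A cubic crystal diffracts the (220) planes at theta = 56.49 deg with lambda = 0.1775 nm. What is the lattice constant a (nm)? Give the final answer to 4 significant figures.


d = lambda / (2*sin(theta))
d = 0.1775 / (2*sin(56.49 deg))
d = 0.106442 nm
a = d * sqrt(h^2+k^2+l^2) = 0.106442 * sqrt(8)
a = 0.3011 nm


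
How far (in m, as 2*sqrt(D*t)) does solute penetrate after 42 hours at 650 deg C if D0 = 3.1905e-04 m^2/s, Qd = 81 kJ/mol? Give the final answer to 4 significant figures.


Step 1: D = D0 * exp(-Qd/(R*T))
T = 923.15 K
D = 3.1905e-04 * exp(-81e3 / (8.314 * 923.15)) = 8.32657e-09 m^2/s
Step 2: L = 2*sqrt(D*t)
t = 42 h = 151200 s
L = 2*sqrt(8.32657e-09 * 151200) = 0.07096 m


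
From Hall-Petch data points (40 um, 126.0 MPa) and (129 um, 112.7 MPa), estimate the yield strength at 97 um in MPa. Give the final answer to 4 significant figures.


sigma_y = sigma0 + k / sqrt(d)
1/sqrt(d1) = 1/sqrt(4e-05) = 158.114;  1/sqrt(d2) = 88.0451
k = (sigma1 - sigma2) / (1/sqrt(d1) - 1/sqrt(d2)) = (126.0 - 112.7) / (158.114 - 88.0451) = 0.189813 MPa*m^0.5
sigma0 = sigma1 - k/sqrt(d1) = 126.0 - 0.189813*158.114 = 95.9879 MPa
sigma_y(d3) = 95.9879 + 0.189813 / sqrt(9.7e-05) = 115.3 MPa


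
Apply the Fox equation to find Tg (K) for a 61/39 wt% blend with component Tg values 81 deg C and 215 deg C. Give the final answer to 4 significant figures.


1/Tg = w1/Tg1 + w2/Tg2 (in Kelvin)
Tg1 = 354.15 K, Tg2 = 488.15 K
1/Tg = 0.61/354.15 + 0.39/488.15
Tg = 396.6 K


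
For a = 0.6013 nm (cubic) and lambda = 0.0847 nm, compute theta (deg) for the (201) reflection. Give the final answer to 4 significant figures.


d = a / sqrt(h^2+k^2+l^2)
d = 0.6013 / sqrt(5) = 0.26891 nm
lambda = 2*d*sin(theta)  =>  sin(theta) = lambda / (2*d)
sin(theta) = 0.0847 / (2 * 0.26891) = 0.157488
theta = 9.061 deg


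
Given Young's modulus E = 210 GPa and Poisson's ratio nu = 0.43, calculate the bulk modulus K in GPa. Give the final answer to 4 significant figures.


K = E / (3*(1-2*nu))
K = 210 / (3*(1-2*0.43))
K = 500 GPa


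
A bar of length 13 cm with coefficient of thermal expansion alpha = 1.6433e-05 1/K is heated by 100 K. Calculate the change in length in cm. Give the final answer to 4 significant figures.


dL = L0 * alpha * dT
dL = 13 * 1.6433e-05 * 100
dL = 0.02136 cm


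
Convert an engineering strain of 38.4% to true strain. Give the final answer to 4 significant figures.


epsilon_true = ln(1 + epsilon_eng)
epsilon_true = ln(1 + 0.384)
epsilon_true = 0.325


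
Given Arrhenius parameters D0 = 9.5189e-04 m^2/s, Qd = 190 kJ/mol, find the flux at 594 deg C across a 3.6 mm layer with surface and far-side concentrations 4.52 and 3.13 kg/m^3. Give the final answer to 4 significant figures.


Step 1: D = D0 * exp(-Qd/(R*T))
T = 594 + 273.15 = 867.15 K
D = 9.5189e-04 * exp(-190e3 / (8.314 * 867.15)) = 3.41284e-15 m^2/s
Step 2: J = D * (C1 - C2) / dx
J = 3.41284e-15 * (4.52 - 3.13) / 3.6e-03
J = 1.318e-12 kg/(m^2*s)


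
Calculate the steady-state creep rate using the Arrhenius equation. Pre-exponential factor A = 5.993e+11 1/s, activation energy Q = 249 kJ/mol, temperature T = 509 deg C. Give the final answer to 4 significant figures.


rate = A * exp(-Q / (R*T))
T = 509 + 273.15 = 782.15 K
rate = 5.993e+11 * exp(-249e3 / (8.314 * 782.15))
rate = 1.406e-05 1/s


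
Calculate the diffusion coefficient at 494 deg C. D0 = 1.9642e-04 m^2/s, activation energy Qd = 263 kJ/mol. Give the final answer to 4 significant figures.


D = D0 * exp(-Qd / (R*T))
T = 767.15 K
D = 1.9642e-04 * exp(-263e3 / (8.314 * 767.15))
D = 2.427e-22 m^2/s


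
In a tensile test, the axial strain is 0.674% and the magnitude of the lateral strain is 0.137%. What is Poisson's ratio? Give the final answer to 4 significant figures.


nu = -epsilon_lat / epsilon_axial
Lateral strain is contraction (negative), so using magnitudes:
nu = 0.137 / 0.674
nu = 0.2033


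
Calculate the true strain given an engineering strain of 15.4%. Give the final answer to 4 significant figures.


epsilon_true = ln(1 + epsilon_eng)
epsilon_true = ln(1 + 0.154)
epsilon_true = 0.1432


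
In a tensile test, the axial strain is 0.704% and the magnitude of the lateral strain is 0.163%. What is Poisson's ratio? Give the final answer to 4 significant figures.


nu = -epsilon_lat / epsilon_axial
Lateral strain is contraction (negative), so using magnitudes:
nu = 0.163 / 0.704
nu = 0.2315


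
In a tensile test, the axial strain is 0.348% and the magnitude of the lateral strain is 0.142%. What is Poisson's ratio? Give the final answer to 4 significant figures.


nu = -epsilon_lat / epsilon_axial
Lateral strain is contraction (negative), so using magnitudes:
nu = 0.142 / 0.348
nu = 0.408


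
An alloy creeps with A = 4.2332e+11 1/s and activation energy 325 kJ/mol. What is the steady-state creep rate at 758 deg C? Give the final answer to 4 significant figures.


rate = A * exp(-Q / (R*T))
T = 758 + 273.15 = 1031.15 K
rate = 4.2332e+11 * exp(-325e3 / (8.314 * 1031.15))
rate = 1.454e-05 1/s


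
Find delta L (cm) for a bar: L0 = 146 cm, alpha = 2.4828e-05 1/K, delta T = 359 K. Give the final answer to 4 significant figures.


dL = L0 * alpha * dT
dL = 146 * 2.4828e-05 * 359
dL = 1.301 cm


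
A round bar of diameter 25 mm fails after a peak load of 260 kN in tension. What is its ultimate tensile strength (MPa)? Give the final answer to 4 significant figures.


A0 = pi*(d/2)^2 = pi*(25/2)^2 = 490.874 mm^2
UTS = F_max / A0 = 260*1000 / 490.874
UTS = 529.7 MPa


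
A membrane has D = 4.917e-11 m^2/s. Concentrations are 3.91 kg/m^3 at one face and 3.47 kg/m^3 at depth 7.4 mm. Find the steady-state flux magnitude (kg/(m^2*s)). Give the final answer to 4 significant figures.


J = -D * (dC/dx) = D * (C1 - C2) / dx
J = 4.917e-11 * (3.91 - 3.47) / 7.4e-03
J = 2.924e-09 kg/(m^2*s)


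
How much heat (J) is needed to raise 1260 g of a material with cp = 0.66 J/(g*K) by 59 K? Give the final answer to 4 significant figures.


Q = m * cp * dT
Q = 1260 * 0.66 * 59
Q = 49060 J


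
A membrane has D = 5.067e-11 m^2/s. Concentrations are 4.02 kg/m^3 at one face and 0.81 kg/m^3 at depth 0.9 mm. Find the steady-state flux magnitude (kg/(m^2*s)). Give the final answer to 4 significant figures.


J = -D * (dC/dx) = D * (C1 - C2) / dx
J = 5.067e-11 * (4.02 - 0.81) / 9e-04
J = 1.807e-07 kg/(m^2*s)


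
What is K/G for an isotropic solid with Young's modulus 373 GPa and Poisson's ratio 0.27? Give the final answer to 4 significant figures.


G = E / (2*(1+nu))
G = 373 / (2*(1+0.27)) = 146.85 GPa
K = E / (3*(1-2*nu))
K = 373 / (3*(1-2*0.27)) = 270.29 GPa
K/G = 270.29 / 146.85 = 1.841


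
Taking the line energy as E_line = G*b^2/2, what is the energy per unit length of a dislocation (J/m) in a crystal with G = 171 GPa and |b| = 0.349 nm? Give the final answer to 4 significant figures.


E = G*b^2/2
b = 0.349 nm = 3.49e-10 m
G = 171 GPa = 1.71e+11 Pa
E = 0.5 * 1.71e+11 * (3.49e-10)^2
E = 1.041e-08 J/m


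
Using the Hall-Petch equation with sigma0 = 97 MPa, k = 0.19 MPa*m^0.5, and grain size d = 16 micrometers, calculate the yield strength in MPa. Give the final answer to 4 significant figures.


sigma_y = sigma0 + k / sqrt(d)
d = 16 um = 1.6e-05 m
sigma_y = 97 + 0.19 / sqrt(1.6e-05)
sigma_y = 144.5 MPa


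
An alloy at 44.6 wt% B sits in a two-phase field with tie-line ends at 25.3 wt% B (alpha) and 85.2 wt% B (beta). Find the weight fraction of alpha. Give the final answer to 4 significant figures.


f_alpha = (C_beta - C0) / (C_beta - C_alpha)
f_alpha = (85.2 - 44.6) / (85.2 - 25.3)
f_alpha = 0.6778


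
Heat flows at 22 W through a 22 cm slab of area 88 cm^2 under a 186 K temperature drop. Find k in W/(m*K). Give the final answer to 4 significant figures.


k = Q*L / (A*dT)
L = 0.22 m, A = 8.8e-03 m^2
k = 22 * 0.22 / (8.8e-03 * 186)
k = 2.957 W/(m*K)


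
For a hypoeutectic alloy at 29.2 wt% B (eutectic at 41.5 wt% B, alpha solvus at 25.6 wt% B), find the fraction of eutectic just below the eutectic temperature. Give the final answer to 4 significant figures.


f_primary = (C_e - C0) / (C_e - C_alpha_max)
f_primary = (41.5 - 29.2) / (41.5 - 25.6)
f_primary = 0.773585
f_eutectic = 1 - 0.773585 = 0.2264


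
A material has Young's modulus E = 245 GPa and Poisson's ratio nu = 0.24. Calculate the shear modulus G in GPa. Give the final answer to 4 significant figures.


G = E / (2*(1+nu))
G = 245 / (2*(1+0.24))
G = 98.79 GPa


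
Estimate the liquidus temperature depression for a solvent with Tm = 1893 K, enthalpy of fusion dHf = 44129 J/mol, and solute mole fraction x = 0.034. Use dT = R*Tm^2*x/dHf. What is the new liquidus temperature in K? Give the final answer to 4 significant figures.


dT = R*Tm^2*x / dHf
dT = 8.314 * 1893^2 * 0.034 / 44129
dT = 22.9544 K
T_new = 1893 - 22.9544 = 1870 K


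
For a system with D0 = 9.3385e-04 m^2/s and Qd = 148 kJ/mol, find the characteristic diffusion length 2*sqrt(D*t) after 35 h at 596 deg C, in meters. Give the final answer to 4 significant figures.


Step 1: D = D0 * exp(-Qd/(R*T))
T = 869.15 K
D = 9.3385e-04 * exp(-148e3 / (8.314 * 869.15)) = 1.18952e-12 m^2/s
Step 2: L = 2*sqrt(D*t)
t = 35 h = 126000 s
L = 2*sqrt(1.18952e-12 * 126000) = 7.743e-04 m


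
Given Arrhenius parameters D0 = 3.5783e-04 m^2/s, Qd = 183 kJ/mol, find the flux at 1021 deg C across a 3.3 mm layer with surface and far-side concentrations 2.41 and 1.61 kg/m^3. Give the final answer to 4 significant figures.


Step 1: D = D0 * exp(-Qd/(R*T))
T = 1021 + 273.15 = 1294.15 K
D = 3.5783e-04 * exp(-183e3 / (8.314 * 1294.15)) = 1.46941e-11 m^2/s
Step 2: J = D * (C1 - C2) / dx
J = 1.46941e-11 * (2.41 - 1.61) / 3.3e-03
J = 3.562e-09 kg/(m^2*s)


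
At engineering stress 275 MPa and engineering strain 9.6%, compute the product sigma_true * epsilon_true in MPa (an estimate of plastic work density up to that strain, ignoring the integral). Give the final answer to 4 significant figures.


sigma_true = sigma_eng * (1 + epsilon_eng)
sigma_true = 275 * (1 + 0.096) = 301.4 MPa
epsilon_true = ln(1 + epsilon_eng)
epsilon_true = ln(1 + 0.096) = 0.0916672
sigma_true * epsilon_true = 301.4 * 0.0916672 = 27.63 MPa


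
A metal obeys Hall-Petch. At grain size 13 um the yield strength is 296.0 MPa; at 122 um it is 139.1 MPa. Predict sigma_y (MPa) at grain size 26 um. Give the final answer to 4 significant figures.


sigma_y = sigma0 + k / sqrt(d)
1/sqrt(d1) = 1/sqrt(1.3e-05) = 277.35;  1/sqrt(d2) = 90.5357
k = (sigma1 - sigma2) / (1/sqrt(d1) - 1/sqrt(d2)) = (296.0 - 139.1) / (277.35 - 90.5357) = 0.839871 MPa*m^0.5
sigma0 = sigma1 - k/sqrt(d1) = 296.0 - 0.839871*277.35 = 63.0616 MPa
sigma_y(d3) = 63.0616 + 0.839871 / sqrt(2.6e-05) = 227.8 MPa


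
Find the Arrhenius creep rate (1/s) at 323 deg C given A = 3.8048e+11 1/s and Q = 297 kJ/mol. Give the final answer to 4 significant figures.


rate = A * exp(-Q / (R*T))
T = 323 + 273.15 = 596.15 K
rate = 3.8048e+11 * exp(-297e3 / (8.314 * 596.15))
rate = 3.6e-15 1/s


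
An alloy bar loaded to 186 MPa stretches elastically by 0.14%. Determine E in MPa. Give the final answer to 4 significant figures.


E = sigma / epsilon
epsilon = 0.14% = 1.4e-03
E = 186 / 1.4e-03
E = 132900 MPa


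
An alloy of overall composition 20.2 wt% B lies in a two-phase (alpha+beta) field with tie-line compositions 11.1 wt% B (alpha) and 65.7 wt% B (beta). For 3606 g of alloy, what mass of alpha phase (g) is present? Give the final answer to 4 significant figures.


f_alpha = (C_beta - C0) / (C_beta - C_alpha)
f_alpha = (65.7 - 20.2) / (65.7 - 11.1) = 0.833333
m_alpha = f_alpha * m_total = 0.833333 * 3606 = 3005 g


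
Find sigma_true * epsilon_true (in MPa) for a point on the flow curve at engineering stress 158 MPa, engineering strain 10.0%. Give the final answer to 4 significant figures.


sigma_true = sigma_eng * (1 + epsilon_eng)
sigma_true = 158 * (1 + 0.1) = 173.8 MPa
epsilon_true = ln(1 + epsilon_eng)
epsilon_true = ln(1 + 0.1) = 0.0953102
sigma_true * epsilon_true = 173.8 * 0.0953102 = 16.56 MPa


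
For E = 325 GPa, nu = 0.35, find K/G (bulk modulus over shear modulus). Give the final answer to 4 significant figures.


G = E / (2*(1+nu))
G = 325 / (2*(1+0.35)) = 120.37 GPa
K = E / (3*(1-2*nu))
K = 325 / (3*(1-2*0.35)) = 361.111 GPa
K/G = 361.111 / 120.37 = 3


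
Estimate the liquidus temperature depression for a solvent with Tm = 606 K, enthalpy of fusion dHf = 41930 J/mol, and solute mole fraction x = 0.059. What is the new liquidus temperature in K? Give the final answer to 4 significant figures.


dT = R*Tm^2*x / dHf
dT = 8.314 * 606^2 * 0.059 / 41930
dT = 4.29618 K
T_new = 606 - 4.29618 = 601.7 K


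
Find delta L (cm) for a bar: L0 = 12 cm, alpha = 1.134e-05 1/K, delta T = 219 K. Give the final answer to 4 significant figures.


dL = L0 * alpha * dT
dL = 12 * 1.134e-05 * 219
dL = 0.0298 cm


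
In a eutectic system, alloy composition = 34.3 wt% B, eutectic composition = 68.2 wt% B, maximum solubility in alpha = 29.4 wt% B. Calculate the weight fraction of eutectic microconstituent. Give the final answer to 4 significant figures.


f_primary = (C_e - C0) / (C_e - C_alpha_max)
f_primary = (68.2 - 34.3) / (68.2 - 29.4)
f_primary = 0.873711
f_eutectic = 1 - 0.873711 = 0.1263


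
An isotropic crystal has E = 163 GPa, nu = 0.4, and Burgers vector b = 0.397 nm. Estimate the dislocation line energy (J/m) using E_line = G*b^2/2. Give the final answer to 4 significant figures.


Step 1: G = E / (2*(1+nu))
G = 163 / (2*(1+0.4)) = 58.2143 GPa = 5.82143e+10 Pa
Step 2: E_line = G*b^2/2
b = 0.397 nm = 3.97e-10 m
E_line = 0.5 * 5.82143e+10 * (3.97e-10)^2 = 4.588e-09 J/m


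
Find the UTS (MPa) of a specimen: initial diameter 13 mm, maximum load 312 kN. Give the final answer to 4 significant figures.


A0 = pi*(d/2)^2 = pi*(13/2)^2 = 132.732 mm^2
UTS = F_max / A0 = 312*1000 / 132.732
UTS = 2351 MPa


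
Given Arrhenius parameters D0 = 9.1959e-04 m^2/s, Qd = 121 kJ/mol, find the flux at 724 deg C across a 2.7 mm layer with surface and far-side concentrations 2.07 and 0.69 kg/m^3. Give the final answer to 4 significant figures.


Step 1: D = D0 * exp(-Qd/(R*T))
T = 724 + 273.15 = 997.15 K
D = 9.1959e-04 * exp(-121e3 / (8.314 * 997.15)) = 4.21608e-10 m^2/s
Step 2: J = D * (C1 - C2) / dx
J = 4.21608e-10 * (2.07 - 0.69) / 2.7e-03
J = 2.155e-07 kg/(m^2*s)


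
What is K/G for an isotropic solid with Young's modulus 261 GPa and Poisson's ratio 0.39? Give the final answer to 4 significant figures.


G = E / (2*(1+nu))
G = 261 / (2*(1+0.39)) = 93.8849 GPa
K = E / (3*(1-2*nu))
K = 261 / (3*(1-2*0.39)) = 395.455 GPa
K/G = 395.455 / 93.8849 = 4.212


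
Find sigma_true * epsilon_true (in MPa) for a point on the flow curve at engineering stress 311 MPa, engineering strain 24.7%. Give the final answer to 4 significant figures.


sigma_true = sigma_eng * (1 + epsilon_eng)
sigma_true = 311 * (1 + 0.247) = 387.817 MPa
epsilon_true = ln(1 + epsilon_eng)
epsilon_true = ln(1 + 0.247) = 0.220741
sigma_true * epsilon_true = 387.817 * 0.220741 = 85.61 MPa


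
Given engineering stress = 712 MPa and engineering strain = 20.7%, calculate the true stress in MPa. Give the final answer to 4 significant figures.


sigma_true = sigma_eng * (1 + epsilon_eng)
sigma_true = 712 * (1 + 0.207)
sigma_true = 859.4 MPa


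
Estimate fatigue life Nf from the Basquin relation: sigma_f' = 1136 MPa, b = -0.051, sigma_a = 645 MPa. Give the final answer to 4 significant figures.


sigma_a = sigma_f' * (2*Nf)^b
2*Nf = (sigma_a / sigma_f')^(1/b)
2*Nf = (645 / 1136)^(1/-0.051)
2*Nf = 66065.2
Nf = 33030 cycles


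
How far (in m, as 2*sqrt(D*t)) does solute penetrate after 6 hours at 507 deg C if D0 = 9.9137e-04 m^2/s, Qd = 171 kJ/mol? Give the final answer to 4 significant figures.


Step 1: D = D0 * exp(-Qd/(R*T))
T = 780.15 K
D = 9.9137e-04 * exp(-171e3 / (8.314 * 780.15)) = 3.52033e-15 m^2/s
Step 2: L = 2*sqrt(D*t)
t = 6 h = 21600 s
L = 2*sqrt(3.52033e-15 * 21600) = 1.744e-05 m


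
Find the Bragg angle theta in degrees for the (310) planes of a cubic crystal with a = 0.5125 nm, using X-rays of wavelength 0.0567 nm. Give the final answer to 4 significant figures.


d = a / sqrt(h^2+k^2+l^2)
d = 0.5125 / sqrt(10) = 0.162067 nm
lambda = 2*d*sin(theta)  =>  sin(theta) = lambda / (2*d)
sin(theta) = 0.0567 / (2 * 0.162067) = 0.174928
theta = 10.07 deg


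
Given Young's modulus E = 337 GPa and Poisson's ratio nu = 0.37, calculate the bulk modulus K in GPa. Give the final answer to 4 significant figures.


K = E / (3*(1-2*nu))
K = 337 / (3*(1-2*0.37))
K = 432.1 GPa


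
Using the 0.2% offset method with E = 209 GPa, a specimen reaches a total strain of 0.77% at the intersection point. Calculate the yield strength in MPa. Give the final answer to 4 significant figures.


Offset strain = 0.002
Elastic strain at yield = total_strain - offset = 7.7e-03 - 0.002 = 5.7e-03
sigma_y = E * elastic_strain = 209000 * 5.7e-03
sigma_y = 1191 MPa


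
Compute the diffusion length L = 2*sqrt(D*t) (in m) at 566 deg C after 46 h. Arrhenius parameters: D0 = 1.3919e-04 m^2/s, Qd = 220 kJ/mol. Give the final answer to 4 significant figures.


Step 1: D = D0 * exp(-Qd/(R*T))
T = 839.15 K
D = 1.3919e-04 * exp(-220e3 / (8.314 * 839.15)) = 2.81032e-18 m^2/s
Step 2: L = 2*sqrt(D*t)
t = 46 h = 165600 s
L = 2*sqrt(2.81032e-18 * 165600) = 1.364e-06 m


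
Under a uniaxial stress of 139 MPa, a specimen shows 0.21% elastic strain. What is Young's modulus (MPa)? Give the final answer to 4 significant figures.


E = sigma / epsilon
epsilon = 0.21% = 2.1e-03
E = 139 / 2.1e-03
E = 66190 MPa


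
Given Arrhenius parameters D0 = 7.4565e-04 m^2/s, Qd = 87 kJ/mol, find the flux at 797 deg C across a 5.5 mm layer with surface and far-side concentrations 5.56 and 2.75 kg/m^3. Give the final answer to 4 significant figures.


Step 1: D = D0 * exp(-Qd/(R*T))
T = 797 + 273.15 = 1070.15 K
D = 7.4565e-04 * exp(-87e3 / (8.314 * 1070.15)) = 4.22534e-08 m^2/s
Step 2: J = D * (C1 - C2) / dx
J = 4.22534e-08 * (5.56 - 2.75) / 5.5e-03
J = 2.159e-05 kg/(m^2*s)


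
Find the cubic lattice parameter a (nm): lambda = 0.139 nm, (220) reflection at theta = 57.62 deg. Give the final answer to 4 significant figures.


d = lambda / (2*sin(theta))
d = 0.139 / (2*sin(57.62 deg))
d = 0.0822958 nm
a = d * sqrt(h^2+k^2+l^2) = 0.0822958 * sqrt(8)
a = 0.2328 nm


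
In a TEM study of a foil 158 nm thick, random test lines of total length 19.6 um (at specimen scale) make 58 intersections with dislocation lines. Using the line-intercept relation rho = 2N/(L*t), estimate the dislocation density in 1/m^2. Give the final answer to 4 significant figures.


rho = 2N / (L * t)
L = 19.6 um = 1.96e-05 m, t = 158 nm = 1.58e-07 m
rho = 2 * 58 / (1.96e-05 * 1.58e-07)
rho = 3.746e+13 1/m^2


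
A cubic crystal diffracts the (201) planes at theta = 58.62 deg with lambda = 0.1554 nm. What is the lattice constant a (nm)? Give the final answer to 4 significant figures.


d = lambda / (2*sin(theta))
d = 0.1554 / (2*sin(58.62 deg))
d = 0.0910121 nm
a = d * sqrt(h^2+k^2+l^2) = 0.0910121 * sqrt(5)
a = 0.2035 nm


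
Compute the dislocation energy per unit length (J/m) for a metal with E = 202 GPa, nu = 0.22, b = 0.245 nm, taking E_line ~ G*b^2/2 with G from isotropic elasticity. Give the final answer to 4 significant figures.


Step 1: G = E / (2*(1+nu))
G = 202 / (2*(1+0.22)) = 82.7869 GPa = 8.27869e+10 Pa
Step 2: E_line = G*b^2/2
b = 0.245 nm = 2.45e-10 m
E_line = 0.5 * 8.27869e+10 * (2.45e-10)^2 = 2.485e-09 J/m


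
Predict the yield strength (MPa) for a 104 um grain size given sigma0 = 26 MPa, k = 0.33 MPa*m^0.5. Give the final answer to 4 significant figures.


sigma_y = sigma0 + k / sqrt(d)
d = 104 um = 1.04e-04 m
sigma_y = 26 + 0.33 / sqrt(1.04e-04)
sigma_y = 58.36 MPa


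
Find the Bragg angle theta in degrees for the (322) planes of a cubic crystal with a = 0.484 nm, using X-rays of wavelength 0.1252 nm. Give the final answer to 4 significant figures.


d = a / sqrt(h^2+k^2+l^2)
d = 0.484 / sqrt(17) = 0.117387 nm
lambda = 2*d*sin(theta)  =>  sin(theta) = lambda / (2*d)
sin(theta) = 0.1252 / (2 * 0.117387) = 0.533278
theta = 32.23 deg


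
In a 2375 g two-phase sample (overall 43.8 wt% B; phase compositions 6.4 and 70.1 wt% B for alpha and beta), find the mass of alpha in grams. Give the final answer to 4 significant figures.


f_alpha = (C_beta - C0) / (C_beta - C_alpha)
f_alpha = (70.1 - 43.8) / (70.1 - 6.4) = 0.412873
m_alpha = f_alpha * m_total = 0.412873 * 2375 = 980.6 g


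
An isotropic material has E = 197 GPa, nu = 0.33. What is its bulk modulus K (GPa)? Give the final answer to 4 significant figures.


K = E / (3*(1-2*nu))
K = 197 / (3*(1-2*0.33))
K = 193.1 GPa


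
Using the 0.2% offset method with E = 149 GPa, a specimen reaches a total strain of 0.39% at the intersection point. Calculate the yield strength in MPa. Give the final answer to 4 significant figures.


Offset strain = 0.002
Elastic strain at yield = total_strain - offset = 3.9e-03 - 0.002 = 1.9e-03
sigma_y = E * elastic_strain = 149000 * 1.9e-03
sigma_y = 283.1 MPa


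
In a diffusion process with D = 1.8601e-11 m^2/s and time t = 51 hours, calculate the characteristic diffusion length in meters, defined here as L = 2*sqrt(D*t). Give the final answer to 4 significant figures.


t = 51 hr = 183600 s
Diffusion length = 2*sqrt(D*t)
= 2*sqrt(1.8601e-11 * 183600)
= 3.696e-03 m


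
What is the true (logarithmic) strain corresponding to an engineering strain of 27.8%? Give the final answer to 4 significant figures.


epsilon_true = ln(1 + epsilon_eng)
epsilon_true = ln(1 + 0.278)
epsilon_true = 0.2453


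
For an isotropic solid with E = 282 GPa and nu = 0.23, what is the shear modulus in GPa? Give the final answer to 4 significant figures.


G = E / (2*(1+nu))
G = 282 / (2*(1+0.23))
G = 114.6 GPa


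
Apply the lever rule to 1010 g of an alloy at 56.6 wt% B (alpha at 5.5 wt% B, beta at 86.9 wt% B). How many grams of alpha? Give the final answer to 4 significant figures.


f_alpha = (C_beta - C0) / (C_beta - C_alpha)
f_alpha = (86.9 - 56.6) / (86.9 - 5.5) = 0.372236
m_alpha = f_alpha * m_total = 0.372236 * 1010 = 376 g


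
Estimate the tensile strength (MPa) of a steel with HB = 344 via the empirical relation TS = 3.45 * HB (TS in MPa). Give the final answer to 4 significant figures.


TS (MPa) = 3.45 * HB
TS = 3.45 * 344
TS = 1187 MPa


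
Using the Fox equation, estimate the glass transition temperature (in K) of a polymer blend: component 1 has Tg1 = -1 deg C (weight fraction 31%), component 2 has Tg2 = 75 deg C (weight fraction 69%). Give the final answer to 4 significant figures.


1/Tg = w1/Tg1 + w2/Tg2 (in Kelvin)
Tg1 = 272.15 K, Tg2 = 348.15 K
1/Tg = 0.31/272.15 + 0.69/348.15
Tg = 320.4 K


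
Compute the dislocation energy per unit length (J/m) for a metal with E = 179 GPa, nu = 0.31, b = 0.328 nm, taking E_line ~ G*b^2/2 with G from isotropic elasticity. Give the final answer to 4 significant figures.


Step 1: G = E / (2*(1+nu))
G = 179 / (2*(1+0.31)) = 68.3206 GPa = 6.83206e+10 Pa
Step 2: E_line = G*b^2/2
b = 0.328 nm = 3.28e-10 m
E_line = 0.5 * 6.83206e+10 * (3.28e-10)^2 = 3.675e-09 J/m


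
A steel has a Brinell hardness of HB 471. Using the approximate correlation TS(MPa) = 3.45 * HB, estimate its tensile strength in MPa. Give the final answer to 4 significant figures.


TS (MPa) = 3.45 * HB
TS = 3.45 * 471
TS = 1625 MPa


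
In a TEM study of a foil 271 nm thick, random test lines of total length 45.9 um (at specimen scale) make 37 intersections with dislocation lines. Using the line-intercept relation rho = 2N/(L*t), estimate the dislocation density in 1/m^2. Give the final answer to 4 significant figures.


rho = 2N / (L * t)
L = 45.9 um = 4.59e-05 m, t = 271 nm = 2.71e-07 m
rho = 2 * 37 / (4.59e-05 * 2.71e-07)
rho = 5.949e+12 1/m^2


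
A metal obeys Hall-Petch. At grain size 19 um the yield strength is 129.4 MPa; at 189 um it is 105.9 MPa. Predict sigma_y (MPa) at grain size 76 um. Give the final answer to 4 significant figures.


sigma_y = sigma0 + k / sqrt(d)
1/sqrt(d1) = 1/sqrt(1.9e-05) = 229.416;  1/sqrt(d2) = 72.7393
k = (sigma1 - sigma2) / (1/sqrt(d1) - 1/sqrt(d2)) = (129.4 - 105.9) / (229.416 - 72.7393) = 0.149991 MPa*m^0.5
sigma0 = sigma1 - k/sqrt(d1) = 129.4 - 0.149991*229.416 = 94.9898 MPa
sigma_y(d3) = 94.9898 + 0.149991 / sqrt(7.6e-05) = 112.2 MPa


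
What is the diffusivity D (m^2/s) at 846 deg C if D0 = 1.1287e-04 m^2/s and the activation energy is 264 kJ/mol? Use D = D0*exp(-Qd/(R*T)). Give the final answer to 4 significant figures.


D = D0 * exp(-Qd / (R*T))
T = 1119.15 K
D = 1.1287e-04 * exp(-264e3 / (8.314 * 1119.15))
D = 5.374e-17 m^2/s


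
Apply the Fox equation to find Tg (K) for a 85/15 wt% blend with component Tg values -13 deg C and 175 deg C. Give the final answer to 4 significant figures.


1/Tg = w1/Tg1 + w2/Tg2 (in Kelvin)
Tg1 = 260.15 K, Tg2 = 448.15 K
1/Tg = 0.85/260.15 + 0.15/448.15
Tg = 277.6 K


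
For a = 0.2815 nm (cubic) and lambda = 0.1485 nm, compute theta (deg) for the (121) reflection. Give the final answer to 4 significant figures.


d = a / sqrt(h^2+k^2+l^2)
d = 0.2815 / sqrt(6) = 0.114922 nm
lambda = 2*d*sin(theta)  =>  sin(theta) = lambda / (2*d)
sin(theta) = 0.1485 / (2 * 0.114922) = 0.646091
theta = 40.25 deg


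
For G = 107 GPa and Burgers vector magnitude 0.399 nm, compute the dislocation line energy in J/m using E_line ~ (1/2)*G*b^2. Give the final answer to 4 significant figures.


E = G*b^2/2
b = 0.399 nm = 3.99e-10 m
G = 107 GPa = 1.07e+11 Pa
E = 0.5 * 1.07e+11 * (3.99e-10)^2
E = 8.517e-09 J/m


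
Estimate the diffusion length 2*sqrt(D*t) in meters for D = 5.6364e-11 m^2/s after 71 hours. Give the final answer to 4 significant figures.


t = 71 hr = 255600 s
Diffusion length = 2*sqrt(D*t)
= 2*sqrt(5.6364e-11 * 255600)
= 7.591e-03 m


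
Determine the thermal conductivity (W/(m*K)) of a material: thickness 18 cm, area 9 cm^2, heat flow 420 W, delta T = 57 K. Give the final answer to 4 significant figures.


k = Q*L / (A*dT)
L = 0.18 m, A = 9e-04 m^2
k = 420 * 0.18 / (9e-04 * 57)
k = 1474 W/(m*K)


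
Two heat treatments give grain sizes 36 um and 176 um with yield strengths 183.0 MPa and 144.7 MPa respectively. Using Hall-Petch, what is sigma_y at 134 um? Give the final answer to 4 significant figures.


sigma_y = sigma0 + k / sqrt(d)
1/sqrt(d1) = 1/sqrt(3.6e-05) = 166.667;  1/sqrt(d2) = 75.3778
k = (sigma1 - sigma2) / (1/sqrt(d1) - 1/sqrt(d2)) = (183.0 - 144.7) / (166.667 - 75.3778) = 0.419547 MPa*m^0.5
sigma0 = sigma1 - k/sqrt(d1) = 183.0 - 0.419547*166.667 = 113.075 MPa
sigma_y(d3) = 113.075 + 0.419547 / sqrt(1.34e-04) = 149.3 MPa


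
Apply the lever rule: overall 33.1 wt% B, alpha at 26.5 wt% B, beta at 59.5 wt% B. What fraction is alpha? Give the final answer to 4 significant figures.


f_alpha = (C_beta - C0) / (C_beta - C_alpha)
f_alpha = (59.5 - 33.1) / (59.5 - 26.5)
f_alpha = 0.8


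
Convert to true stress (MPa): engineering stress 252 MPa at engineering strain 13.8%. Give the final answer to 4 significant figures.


sigma_true = sigma_eng * (1 + epsilon_eng)
sigma_true = 252 * (1 + 0.138)
sigma_true = 286.8 MPa


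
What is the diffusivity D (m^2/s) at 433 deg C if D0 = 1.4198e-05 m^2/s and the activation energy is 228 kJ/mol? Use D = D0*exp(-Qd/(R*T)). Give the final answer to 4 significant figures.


D = D0 * exp(-Qd / (R*T))
T = 706.15 K
D = 1.4198e-05 * exp(-228e3 / (8.314 * 706.15))
D = 1.933e-22 m^2/s
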